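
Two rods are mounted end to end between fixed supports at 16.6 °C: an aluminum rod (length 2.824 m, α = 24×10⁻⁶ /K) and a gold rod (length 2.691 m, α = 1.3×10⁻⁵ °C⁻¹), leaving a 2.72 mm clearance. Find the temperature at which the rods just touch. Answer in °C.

Gap closes when ΔL₁ + ΔL₂ = 2.72 mm = 2.72×10⁻³ m
(α₁L₁ + α₂L₂)ΔT = g
α₁L₁ + α₂L₂ = 24×10⁻⁶×2.824 + 1.3×10⁻⁵×2.691 = 1.02759×10⁻⁴ m/K
ΔT = 2.72×10⁻³ / 1.02759×10⁻⁴ = 26.470 K
T = 16.6 + 26.470 = 43.070 °C

T = 43.1 °C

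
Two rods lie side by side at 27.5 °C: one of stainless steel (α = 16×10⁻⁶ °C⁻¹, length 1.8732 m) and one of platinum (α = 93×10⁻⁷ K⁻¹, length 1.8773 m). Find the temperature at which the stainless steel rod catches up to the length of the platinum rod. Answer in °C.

L₁(1 + α₁ΔT) = L₂(1 + α₂ΔT) ⇒ ΔT = (L₂ − L₁)/(α₁L₁ − α₂L₂)
L₂ − L₁ = 1.8773 − 1.8732 = 4.10×10⁻³ m
α₁L₁ − α₂L₂ = 16×10⁻⁶×1.8732 − 93×10⁻⁷×1.8773 = 1.251231×10⁻⁵ m/K
ΔT = 4.10×10⁻³ / 1.251231×10⁻⁵ = 327.677 K
T = 27.5 + 327.677 = 355.177 °C

T = 355.2 °C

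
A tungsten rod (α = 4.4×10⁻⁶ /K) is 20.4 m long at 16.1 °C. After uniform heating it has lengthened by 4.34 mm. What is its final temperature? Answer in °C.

ΔL = αL₀ΔT ⇒ ΔT = ΔL / (αL₀)
ΔT = 4.34×10⁻³ m / (4.4×10⁻⁶ × 20.4 m) = 48.351 K
T = 16.1 + 48.351 = 64.451 °C

T = 64.5 °C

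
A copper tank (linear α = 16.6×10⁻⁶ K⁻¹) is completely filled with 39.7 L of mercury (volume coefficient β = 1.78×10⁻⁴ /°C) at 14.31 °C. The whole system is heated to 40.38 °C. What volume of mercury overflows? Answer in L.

0.133 L

The tank also expands: β_container ≈ 3α = 4.98×10⁻⁵ /K
Net overflow = V₀(β_liq − 3α_cont)ΔT
β − 3α = 1.78×10⁻⁴ − 4.98×10⁻⁵ = 1.282×10⁻⁴ /K; ΔT = 26.07 K
ΔV = 39.7 × 1.282×10⁻⁴ × 26.07 = 0.133 L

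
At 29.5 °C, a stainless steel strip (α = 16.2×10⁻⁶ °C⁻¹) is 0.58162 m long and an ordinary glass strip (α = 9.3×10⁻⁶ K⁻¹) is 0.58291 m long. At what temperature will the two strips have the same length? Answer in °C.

T = 351.9 °C

Equal length when α₁L₁ΔT − α₂L₂ΔT = L₂ − L₁ = 1.29×10⁻³ m
α₁L₁ = 9.422244×10⁻⁶, α₂L₂ = 5.421063×10⁻⁶ → Δ(αL) = 4.001181×10⁻⁶ m/K
ΔT = 1.29×10⁻³ / 4.001181×10⁻⁶ = 322.405 K, so T = 29.5 + 322.405 = 351.905 °C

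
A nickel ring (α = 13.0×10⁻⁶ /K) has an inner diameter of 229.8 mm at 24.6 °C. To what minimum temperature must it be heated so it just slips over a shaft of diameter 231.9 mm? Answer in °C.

T = 728 °C

Required Δd = 231.9 − 229.8 = 2.1 mm
Δd = αd₀ΔT ⇒ ΔT = Δd/(αd₀) = 2.1 / (13.0×10⁻⁶ × 229.8) = 702.95 K
T_min = 24.6 + 702.95 = 727.55 °C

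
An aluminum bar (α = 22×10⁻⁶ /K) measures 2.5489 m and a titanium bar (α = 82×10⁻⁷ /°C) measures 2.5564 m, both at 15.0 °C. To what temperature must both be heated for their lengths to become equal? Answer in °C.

T = 228.6 °C

Equal length when α₁L₁ΔT − α₂L₂ΔT = L₂ − L₁ = 7.50×10⁻³ m
α₁L₁ = 5.60758×10⁻⁵, α₂L₂ = 2.096248×10⁻⁵ → Δ(αL) = 3.511332×10⁻⁵ m/K
ΔT = 7.50×10⁻³ / 3.511332×10⁻⁵ = 213.594 K, so T = 15.0 + 213.594 = 228.594 °C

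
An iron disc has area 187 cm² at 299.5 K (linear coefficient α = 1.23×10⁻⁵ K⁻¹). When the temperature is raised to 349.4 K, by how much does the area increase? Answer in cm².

Area coefficient ≈ 2α; |ΔT| = 49.9 K
ΔA = 2αA₀ΔT = 2(1.23×10⁻⁵)(187)(49.9) = 0.230 cm²

ΔA = 0.230 cm²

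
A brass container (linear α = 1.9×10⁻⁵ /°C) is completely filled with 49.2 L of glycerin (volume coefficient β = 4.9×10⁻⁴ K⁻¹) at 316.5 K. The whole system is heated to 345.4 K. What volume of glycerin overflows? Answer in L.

The container also expands: β_container ≈ 3α = 5.7×10⁻⁵ /K
Net overflow = V₀(β_liq − 3α_cont)ΔT
β − 3α = 4.90×10⁻⁴ − 5.7×10⁻⁵ = 4.33×10⁻⁴ /K; ΔT = 28.9 K
ΔV = 49.2 × 4.33×10⁻⁴ × 28.9 = 0.616 L

0.616 L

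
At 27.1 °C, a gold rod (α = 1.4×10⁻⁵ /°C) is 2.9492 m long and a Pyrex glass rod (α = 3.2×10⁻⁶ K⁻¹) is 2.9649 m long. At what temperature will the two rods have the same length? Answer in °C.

T = 520.8 °C

L₁(1 + α₁ΔT) = L₂(1 + α₂ΔT) ⇒ ΔT = (L₂ − L₁)/(α₁L₁ − α₂L₂)
L₂ − L₁ = 2.9649 − 2.9492 = 1.57×10⁻² m
α₁L₁ − α₂L₂ = 1.4×10⁻⁵×2.9492 − 3.2×10⁻⁶×2.9649 = 3.180112×10⁻⁵ m/K
ΔT = 1.57×10⁻² / 3.180112×10⁻⁵ = 493.693 K
T = 27.1 + 493.693 = 520.793 °C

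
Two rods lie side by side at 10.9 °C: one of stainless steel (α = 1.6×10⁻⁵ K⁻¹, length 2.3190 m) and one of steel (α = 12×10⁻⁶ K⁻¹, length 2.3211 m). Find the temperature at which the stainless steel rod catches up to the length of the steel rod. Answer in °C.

T = 237.9 °C

Equal length when α₁L₁ΔT − α₂L₂ΔT = L₂ − L₁ = 2.10×10⁻³ m
α₁L₁ = 3.7104×10⁻⁵, α₂L₂ = 2.78532×10⁻⁵ → Δ(αL) = 9.2508×10⁻⁶ m/K
ΔT = 2.10×10⁻³ / 9.2508×10⁻⁶ = 227.007 K, so T = 10.9 + 227.007 = 237.907 °C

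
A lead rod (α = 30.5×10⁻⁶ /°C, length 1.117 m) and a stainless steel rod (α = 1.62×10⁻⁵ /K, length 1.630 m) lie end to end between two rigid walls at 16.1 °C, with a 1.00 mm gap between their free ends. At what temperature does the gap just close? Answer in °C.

α₁L₁ = 3.40685×10⁻⁵ m/K, α₂L₂ = 2.6406×10⁻⁵ m/K → total 6.04745×10⁻⁵ m/K
ΔT = g/(α₁L₁+α₂L₂) = 1.00×10⁻³ / 6.04745×10⁻⁵ = 16.536 K
T = 16.1 + 16.536 = 32.636 °C

T = 32.6 °C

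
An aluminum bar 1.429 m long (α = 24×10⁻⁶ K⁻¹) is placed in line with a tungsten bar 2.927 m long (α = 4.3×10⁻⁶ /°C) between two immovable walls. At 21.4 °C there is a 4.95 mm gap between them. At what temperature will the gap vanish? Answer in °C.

T = 127 °C

Gap closes when ΔL₁ + ΔL₂ = 4.95 mm = 4.95×10⁻³ m
(α₁L₁ + α₂L₂)ΔT = g
α₁L₁ + α₂L₂ = 24×10⁻⁶×1.429 + 4.3×10⁻⁶×2.927 = 4.68821×10⁻⁵ m/K
ΔT = 4.95×10⁻³ / 4.68821×10⁻⁵ = 105.58 K
T = 21.4 + 105.58 = 126.98 °C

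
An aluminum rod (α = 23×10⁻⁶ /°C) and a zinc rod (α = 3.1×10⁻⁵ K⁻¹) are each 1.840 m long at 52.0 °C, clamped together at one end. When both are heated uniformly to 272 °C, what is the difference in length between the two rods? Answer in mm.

3.24 mm

ΔT = 220.0 K
aluminum: ΔL = 23×10⁻⁶ × 1.840 m × 220.0 = 9.3104×10⁻³ m = 9.3104 mm
zinc: ΔL = 3.1×10⁻⁵ × 1.840 m × 220.0 = 1.2549×10⁻² m = 12.549 mm
difference = 12.549 − 9.3104 = 3.2386 mm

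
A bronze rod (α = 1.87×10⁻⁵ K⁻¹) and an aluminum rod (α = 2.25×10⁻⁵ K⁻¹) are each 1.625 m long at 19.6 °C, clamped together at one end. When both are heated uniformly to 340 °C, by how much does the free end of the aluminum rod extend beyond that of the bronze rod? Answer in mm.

1.98 mm

ΔT = 320.4 K
bronze: ΔL = 1.87×10⁻⁵ × 1.625 m × 320.4 = 9.7362×10⁻³ m = 9.7362 mm
aluminum: ΔL = 2.25×10⁻⁵ × 1.625 m × 320.4 = 1.1715×10⁻² m = 11.715 mm
difference = 11.715 − 9.7362 = 1.9788 mm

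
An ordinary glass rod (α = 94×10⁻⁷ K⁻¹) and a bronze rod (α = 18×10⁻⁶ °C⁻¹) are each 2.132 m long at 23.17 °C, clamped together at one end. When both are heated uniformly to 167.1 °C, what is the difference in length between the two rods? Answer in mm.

2.64 mm

ΔT = 143.93 K
ordinary glass: ΔL = 94×10⁻⁷ × 2.132 m × 143.93 = 2.8845×10⁻³ m = 2.8845 mm
bronze: ΔL = 18×10⁻⁶ × 2.132 m × 143.93 = 5.5235×10⁻³ m = 5.5235 mm
difference = 5.5235 − 2.8845 = 2.6390 mm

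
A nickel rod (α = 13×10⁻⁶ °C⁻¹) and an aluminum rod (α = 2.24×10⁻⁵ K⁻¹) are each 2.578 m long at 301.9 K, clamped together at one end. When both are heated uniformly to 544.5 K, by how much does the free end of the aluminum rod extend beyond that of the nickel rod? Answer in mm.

ΔT = 242.6 K
nickel: ΔL = 13×10⁻⁶ × 2.578 m × 242.6 = 8.1305×10⁻³ m = 8.1305 mm
aluminum: ΔL = 2.24×10⁻⁵ × 2.578 m × 242.6 = 1.4009×10⁻² m = 14.009 mm
difference = 14.009 − 8.1305 = 5.8785 mm

5.88 mm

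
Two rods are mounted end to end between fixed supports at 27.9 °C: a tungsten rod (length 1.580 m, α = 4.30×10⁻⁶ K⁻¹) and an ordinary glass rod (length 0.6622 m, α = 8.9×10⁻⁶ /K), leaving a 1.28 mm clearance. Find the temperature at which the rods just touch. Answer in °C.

Gap closes when ΔL₁ + ΔL₂ = 1.28 mm = 1.28×10⁻³ m
(α₁L₁ + α₂L₂)ΔT = g
α₁L₁ + α₂L₂ = 4.30×10⁻⁶×1.580 + 8.9×10⁻⁶×0.6622 = 1.268758×10⁻⁵ m/K
ΔT = 1.28×10⁻³ / 1.268758×10⁻⁵ = 100.89 K
T = 27.9 + 100.89 = 128.79 °C

T = 129 °C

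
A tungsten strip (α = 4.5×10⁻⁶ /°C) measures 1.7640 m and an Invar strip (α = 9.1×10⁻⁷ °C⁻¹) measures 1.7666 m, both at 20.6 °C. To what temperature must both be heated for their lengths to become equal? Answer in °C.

L₁(1 + α₁ΔT) = L₂(1 + α₂ΔT) ⇒ ΔT = (L₂ − L₁)/(α₁L₁ − α₂L₂)
L₂ − L₁ = 1.7666 − 1.7640 = 2.60×10⁻³ m
α₁L₁ − α₂L₂ = 4.5×10⁻⁶×1.7640 − 9.1×10⁻⁷×1.7666 = 6.330394×10⁻⁶ m/K
ΔT = 2.60×10⁻³ / 6.330394×10⁻⁶ = 410.717 K
T = 20.6 + 410.717 = 431.317 °C

T = 431.3 °C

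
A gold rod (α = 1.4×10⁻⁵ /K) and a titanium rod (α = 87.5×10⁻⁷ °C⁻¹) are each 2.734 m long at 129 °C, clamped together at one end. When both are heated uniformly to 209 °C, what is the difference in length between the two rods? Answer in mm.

ΔT = 80 K
gold: ΔL = 1.4×10⁻⁵ × 2.734 m × 80 = 3.0621×10⁻³ m = 3.0621 mm
titanium: ΔL = 87.5×10⁻⁷ × 2.734 m × 80 = 1.9138×10⁻³ m = 1.9138 mm
difference = 3.0621 − 1.9138 = 1.1483 mm

1.15 mm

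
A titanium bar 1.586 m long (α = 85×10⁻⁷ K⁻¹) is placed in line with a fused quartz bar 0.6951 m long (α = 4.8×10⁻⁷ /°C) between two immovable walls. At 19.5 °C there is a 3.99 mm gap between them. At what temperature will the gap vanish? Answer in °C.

T = 308 °C

Gap closes when ΔL₁ + ΔL₂ = 3.99 mm = 3.99×10⁻³ m
(α₁L₁ + α₂L₂)ΔT = g
α₁L₁ + α₂L₂ = 85×10⁻⁷×1.586 + 4.8×10⁻⁷×0.6951 = 1.3814648×10⁻⁵ m/K
ΔT = 3.99×10⁻³ / 1.3814648×10⁻⁵ = 288.82 K
T = 19.5 + 288.82 = 308.32 °C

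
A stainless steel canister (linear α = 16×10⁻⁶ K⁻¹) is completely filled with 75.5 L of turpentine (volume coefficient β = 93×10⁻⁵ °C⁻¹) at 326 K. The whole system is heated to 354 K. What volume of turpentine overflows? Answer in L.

The canister also expands: β_container ≈ 3α = 4.8×10⁻⁵ /K
Net overflow = V₀(β_liq − 3α_cont)ΔT
β − 3α = 9.30×10⁻⁴ − 4.8×10⁻⁵ = 8.82×10⁻⁴ /K; ΔT = 28 K
ΔV = 75.5 × 8.82×10⁻⁴ × 28 = 1.86 L

1.86 L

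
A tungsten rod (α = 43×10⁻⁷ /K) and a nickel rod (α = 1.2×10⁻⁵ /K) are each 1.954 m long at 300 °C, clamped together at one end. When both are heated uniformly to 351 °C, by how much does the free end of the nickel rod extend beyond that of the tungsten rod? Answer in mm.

0.767 mm

ΔT = 51 K
tungsten: ΔL = 43×10⁻⁷ × 1.954 m × 51 = 4.2851×10⁻⁴ m = 0.42851 mm
nickel: ΔL = 1.2×10⁻⁵ × 1.954 m × 51 = 1.1958×10⁻³ m = 1.1958 mm
difference = 1.1958 − 0.42851 = 0.76729 mm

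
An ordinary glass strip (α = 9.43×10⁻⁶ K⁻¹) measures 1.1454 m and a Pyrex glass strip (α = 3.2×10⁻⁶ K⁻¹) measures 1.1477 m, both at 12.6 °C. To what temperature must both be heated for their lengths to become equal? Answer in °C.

T = 335.2 °C

Equal length when α₁L₁ΔT − α₂L₂ΔT = L₂ − L₁ = 2.30×10⁻³ m
α₁L₁ = 1.0801122×10⁻⁵, α₂L₂ = 3.67264×10⁻⁶ → Δ(αL) = 7.128482×10⁻⁶ m/K
ΔT = 2.30×10⁻³ / 7.128482×10⁻⁶ = 322.649 K, so T = 12.6 + 322.649 = 335.249 °C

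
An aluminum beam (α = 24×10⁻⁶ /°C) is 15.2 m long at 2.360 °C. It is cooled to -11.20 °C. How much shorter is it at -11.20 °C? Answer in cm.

ΔL = 0.495 cm

|ΔT| = |-11.20 − 2.360| = 13.560 K
ΔL = αL₀ΔT = (24×10⁻⁶)(15.2)(13.560) = 4.95×10⁻³ m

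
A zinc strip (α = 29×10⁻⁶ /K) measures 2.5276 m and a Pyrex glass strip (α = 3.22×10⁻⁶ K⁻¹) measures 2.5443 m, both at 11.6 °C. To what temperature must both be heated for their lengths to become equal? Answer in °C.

T = 268.1 °C

L₁(1 + α₁ΔT) = L₂(1 + α₂ΔT) ⇒ ΔT = (L₂ − L₁)/(α₁L₁ − α₂L₂)
L₂ − L₁ = 2.5443 − 2.5276 = 1.67×10⁻² m
α₁L₁ − α₂L₂ = 29×10⁻⁶×2.5276 − 3.22×10⁻⁶×2.5443 = 6.5107754×10⁻⁵ m/K
ΔT = 1.67×10⁻² / 6.5107754×10⁻⁵ = 256.498 K
T = 11.6 + 256.498 = 268.098 °C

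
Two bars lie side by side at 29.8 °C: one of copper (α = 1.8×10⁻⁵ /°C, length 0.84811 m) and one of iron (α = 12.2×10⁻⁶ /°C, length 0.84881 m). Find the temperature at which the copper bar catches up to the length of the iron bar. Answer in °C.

T = 172.4 °C

Equal length when α₁L₁ΔT − α₂L₂ΔT = L₂ − L₁ = 7.00×10⁻⁴ m
α₁L₁ = 1.526598×10⁻⁵, α₂L₂ = 1.0355482×10⁻⁵ → Δ(αL) = 4.910498×10⁻⁶ m/K
ΔT = 7.00×10⁻⁴ / 4.910498×10⁻⁶ = 142.552 K, so T = 29.8 + 142.552 = 172.352 °C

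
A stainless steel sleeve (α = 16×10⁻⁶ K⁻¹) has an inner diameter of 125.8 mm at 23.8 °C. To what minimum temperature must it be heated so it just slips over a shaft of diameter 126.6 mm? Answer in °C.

T = 421 °C

Required Δd = 126.6 − 125.8 = 0.8 mm
Δd = αd₀ΔT ⇒ ΔT = Δd/(αd₀) = 0.8 / (16×10⁻⁶ × 125.8) = 397.46 K
T_min = 23.8 + 397.46 = 421.26 °C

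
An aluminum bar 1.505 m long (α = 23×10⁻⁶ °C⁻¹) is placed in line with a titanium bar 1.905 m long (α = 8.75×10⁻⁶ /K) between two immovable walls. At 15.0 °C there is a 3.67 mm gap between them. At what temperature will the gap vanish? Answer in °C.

Gap closes when ΔL₁ + ΔL₂ = 3.67 mm = 3.67×10⁻³ m
(α₁L₁ + α₂L₂)ΔT = g
α₁L₁ + α₂L₂ = 23×10⁻⁶×1.505 + 8.75×10⁻⁶×1.905 = 5.128375×10⁻⁵ m/K
ΔT = 3.67×10⁻³ / 5.128375×10⁻⁵ = 71.563 K
T = 15.0 + 71.563 = 86.563 °C

T = 86.6 °C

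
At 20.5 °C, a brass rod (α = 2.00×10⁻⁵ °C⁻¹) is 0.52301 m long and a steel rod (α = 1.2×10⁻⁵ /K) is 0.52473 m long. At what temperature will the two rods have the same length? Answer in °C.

T = 433.6 °C

L₁(1 + α₁ΔT) = L₂(1 + α₂ΔT) ⇒ ΔT = (L₂ − L₁)/(α₁L₁ − α₂L₂)
L₂ − L₁ = 0.52473 − 0.52301 = 1.72×10⁻³ m
α₁L₁ − α₂L₂ = 2.00×10⁻⁵×0.52301 − 1.2×10⁻⁵×0.52473 = 4.16344×10⁻⁶ m/K
ΔT = 1.72×10⁻³ / 4.16344×10⁻⁶ = 413.120 K
T = 20.5 + 413.120 = 433.620 °C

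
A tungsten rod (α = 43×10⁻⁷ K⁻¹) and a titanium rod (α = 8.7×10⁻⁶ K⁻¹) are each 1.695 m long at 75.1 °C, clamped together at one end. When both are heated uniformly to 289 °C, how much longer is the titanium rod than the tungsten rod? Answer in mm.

1.60 mm

ΔT = 213.9 K
tungsten: ΔL = 43×10⁻⁷ × 1.695 m × 213.9 = 1.5590×10⁻³ m = 1.5590 mm
titanium: ΔL = 8.7×10⁻⁶ × 1.695 m × 213.9 = 3.1543×10⁻³ m = 3.1543 mm
difference = 3.1543 − 1.5590 = 1.5953 mm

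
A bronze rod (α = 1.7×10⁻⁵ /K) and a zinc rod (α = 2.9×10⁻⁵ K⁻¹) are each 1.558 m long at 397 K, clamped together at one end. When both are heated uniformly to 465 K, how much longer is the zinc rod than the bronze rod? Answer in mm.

ΔT = 68 K
bronze: ΔL = 1.7×10⁻⁵ × 1.558 m × 68 = 1.8010×10⁻³ m = 1.8010 mm
zinc: ΔL = 2.9×10⁻⁵ × 1.558 m × 68 = 3.0724×10⁻³ m = 3.0724 mm
difference = 3.0724 − 1.8010 = 1.2714 mm

1.27 mm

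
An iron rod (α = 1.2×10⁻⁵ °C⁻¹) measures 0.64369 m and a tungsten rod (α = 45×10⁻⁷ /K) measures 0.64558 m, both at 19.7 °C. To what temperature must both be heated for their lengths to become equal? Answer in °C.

L₁(1 + α₁ΔT) = L₂(1 + α₂ΔT) ⇒ ΔT = (L₂ − L₁)/(α₁L₁ − α₂L₂)
L₂ − L₁ = 0.64558 − 0.64369 = 1.89×10⁻³ m
α₁L₁ − α₂L₂ = 1.2×10⁻⁵×0.64369 − 45×10⁻⁷×0.64558 = 4.81917×10⁻⁶ m/K
ΔT = 1.89×10⁻³ / 4.81917×10⁻⁶ = 392.184 K
T = 19.7 + 392.184 = 411.884 °C

T = 411.9 °C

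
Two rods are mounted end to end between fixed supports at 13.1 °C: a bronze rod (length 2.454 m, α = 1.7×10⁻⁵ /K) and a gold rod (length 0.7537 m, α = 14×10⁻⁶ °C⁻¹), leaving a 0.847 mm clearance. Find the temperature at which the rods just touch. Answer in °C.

T = 29.3 °C

α₁L₁ = 4.1718×10⁻⁵ m/K, α₂L₂ = 1.05518×10⁻⁵ m/K → total 5.22698×10⁻⁵ m/K
ΔT = g/(α₁L₁+α₂L₂) = 8.47×10⁻⁴ / 5.22698×10⁻⁵ = 16.204 K
T = 13.1 + 16.204 = 29.304 °C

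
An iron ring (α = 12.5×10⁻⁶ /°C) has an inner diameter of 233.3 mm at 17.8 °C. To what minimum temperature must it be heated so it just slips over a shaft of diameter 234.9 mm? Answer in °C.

T = 566 °C

Required Δd = 234.9 − 233.3 = 1.6 mm
Δd = αd₀ΔT ⇒ ΔT = Δd/(αd₀) = 1.6 / (12.5×10⁻⁶ × 233.3) = 548.65 K
T_min = 17.8 + 548.65 = 566.45 °C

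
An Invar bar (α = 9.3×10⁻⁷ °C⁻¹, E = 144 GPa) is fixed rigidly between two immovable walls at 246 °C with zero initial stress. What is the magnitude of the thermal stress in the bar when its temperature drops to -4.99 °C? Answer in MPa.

Fully constrained: the free strain ε = αΔT is blocked, so σ = Eε = EαΔT.
|ΔT| = 250.99 K
σ = 144×10⁹ × 9.3×10⁻⁷ × 250.99 = 3.36×10⁷ Pa

σ = 33.6 MPa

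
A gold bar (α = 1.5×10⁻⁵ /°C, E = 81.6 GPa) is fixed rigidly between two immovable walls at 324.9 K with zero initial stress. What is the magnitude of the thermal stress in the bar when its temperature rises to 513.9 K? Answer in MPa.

Fully constrained: the free strain ε = αΔT is blocked, so σ = Eε = EαΔT.
|ΔT| = 189.0 K
σ = 81.6×10⁹ × 1.5×10⁻⁵ × 189.0 = 2.31×10⁸ Pa

σ = 231 MPa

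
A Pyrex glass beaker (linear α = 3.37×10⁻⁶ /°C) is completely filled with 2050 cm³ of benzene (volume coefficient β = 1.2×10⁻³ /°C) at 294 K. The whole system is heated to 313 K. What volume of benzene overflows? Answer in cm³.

46.3 cm³

The beaker also expands: β_container ≈ 3α = 1.011×10⁻⁵ /K
Net overflow = V₀(β_liq − 3α_cont)ΔT
β − 3α = 1.20×10⁻³ − 1.011×10⁻⁵ = 1.18989×10⁻³ /K; ΔT = 19 K
ΔV = 2050 × 1.18989×10⁻³ × 19 = 46.3 cm³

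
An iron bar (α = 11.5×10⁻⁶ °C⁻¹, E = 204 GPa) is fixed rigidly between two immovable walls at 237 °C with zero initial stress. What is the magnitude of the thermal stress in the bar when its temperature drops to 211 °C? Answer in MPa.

σ = 61.0 MPa

Fully constrained: the free strain ε = αΔT is blocked, so σ = Eε = EαΔT.
|ΔT| = 26 K
σ = 204×10⁹ × 11.5×10⁻⁶ × 26 = 6.10×10⁷ Pa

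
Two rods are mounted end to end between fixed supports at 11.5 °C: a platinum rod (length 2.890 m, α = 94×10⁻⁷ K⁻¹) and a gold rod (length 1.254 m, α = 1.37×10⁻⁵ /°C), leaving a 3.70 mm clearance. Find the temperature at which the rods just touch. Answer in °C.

Gap closes when ΔL₁ + ΔL₂ = 3.70 mm = 3.70×10⁻³ m
(α₁L₁ + α₂L₂)ΔT = g
α₁L₁ + α₂L₂ = 94×10⁻⁷×2.890 + 1.37×10⁻⁵×1.254 = 4.43458×10⁻⁵ m/K
ΔT = 3.70×10⁻³ / 4.43458×10⁻⁵ = 83.435 K
T = 11.5 + 83.435 = 94.935 °C

T = 94.9 °C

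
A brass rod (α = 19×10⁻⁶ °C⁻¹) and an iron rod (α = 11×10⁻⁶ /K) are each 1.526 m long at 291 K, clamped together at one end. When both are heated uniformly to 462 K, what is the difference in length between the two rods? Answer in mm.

2.09 mm

ΔT = 171 K
brass: ΔL = 19×10⁻⁶ × 1.526 m × 171 = 4.9580×10⁻³ m = 4.9580 mm
iron: ΔL = 11×10⁻⁶ × 1.526 m × 171 = 2.8704×10⁻³ m = 2.8704 mm
difference = 4.9580 − 2.8704 = 2.0876 mm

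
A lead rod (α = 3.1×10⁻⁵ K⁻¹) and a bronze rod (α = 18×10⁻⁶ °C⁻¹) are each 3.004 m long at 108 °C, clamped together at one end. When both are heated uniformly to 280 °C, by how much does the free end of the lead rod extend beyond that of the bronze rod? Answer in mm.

ΔT = 172 K
lead: ΔL = 3.1×10⁻⁵ × 3.004 m × 172 = 1.6017×10⁻² m = 16.017 mm
bronze: ΔL = 18×10⁻⁶ × 3.004 m × 172 = 9.3004×10⁻³ m = 9.3004 mm
difference = 16.017 − 9.3004 = 6.7166 mm

6.72 mm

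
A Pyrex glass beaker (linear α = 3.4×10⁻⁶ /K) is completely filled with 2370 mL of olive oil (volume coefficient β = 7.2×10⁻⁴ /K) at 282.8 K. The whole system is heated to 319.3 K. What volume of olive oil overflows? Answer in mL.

61.4 mL

The beaker also expands: β_container ≈ 3α = 1.02×10⁻⁵ /K
Net overflow = V₀(β_liq − 3α_cont)ΔT
β − 3α = 7.20×10⁻⁴ − 1.02×10⁻⁵ = 7.098×10⁻⁴ /K; ΔT = 36.5 K
ΔV = 2370 × 7.098×10⁻⁴ × 36.5 = 61.4 mL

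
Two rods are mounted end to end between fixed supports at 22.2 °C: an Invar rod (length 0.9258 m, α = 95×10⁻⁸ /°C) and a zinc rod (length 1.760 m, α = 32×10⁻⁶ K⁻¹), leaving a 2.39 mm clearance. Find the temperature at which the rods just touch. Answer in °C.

Gap closes when ΔL₁ + ΔL₂ = 2.39 mm = 2.39×10⁻³ m
(α₁L₁ + α₂L₂)ΔT = g
α₁L₁ + α₂L₂ = 95×10⁻⁸×0.9258 + 32×10⁻⁶×1.760 = 5.719951×10⁻⁵ m/K
ΔT = 2.39×10⁻³ / 5.719951×10⁻⁵ = 41.784 K
T = 22.2 + 41.784 = 63.984 °C

T = 64.0 °C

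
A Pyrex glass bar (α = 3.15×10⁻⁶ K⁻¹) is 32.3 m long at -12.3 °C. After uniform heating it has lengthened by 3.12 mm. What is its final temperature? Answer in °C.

ΔL = αL₀ΔT ⇒ ΔT = ΔL / (αL₀)
ΔT = 3.12×10⁻³ m / (3.15×10⁻⁶ × 32.3 m) = 30.665 K
T = -12.3 + 30.665 = 18.365 °C

T = 18.4 °C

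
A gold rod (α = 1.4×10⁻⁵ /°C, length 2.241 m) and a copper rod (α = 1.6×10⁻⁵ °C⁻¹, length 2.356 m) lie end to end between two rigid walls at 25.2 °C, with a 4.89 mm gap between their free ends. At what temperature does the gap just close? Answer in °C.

Gap closes when ΔL₁ + ΔL₂ = 4.89 mm = 4.89×10⁻³ m
(α₁L₁ + α₂L₂)ΔT = g
α₁L₁ + α₂L₂ = 1.4×10⁻⁵×2.241 + 1.6×10⁻⁵×2.356 = 6.907×10⁻⁵ m/K
ΔT = 4.89×10⁻³ / 6.907×10⁻⁵ = 70.798 K
T = 25.2 + 70.798 = 95.998 °C

T = 96.0 °C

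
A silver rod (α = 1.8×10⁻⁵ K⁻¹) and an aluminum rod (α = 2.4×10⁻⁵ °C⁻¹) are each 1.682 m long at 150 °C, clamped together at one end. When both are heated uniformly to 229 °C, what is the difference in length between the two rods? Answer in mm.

ΔT = 79 K
silver: ΔL = 1.8×10⁻⁵ × 1.682 m × 79 = 2.3918×10⁻³ m = 2.3918 mm
aluminum: ΔL = 2.4×10⁻⁵ × 1.682 m × 79 = 3.1891×10⁻³ m = 3.1891 mm
difference = 3.1891 − 2.3918 = 0.7973 mm

0.797 mm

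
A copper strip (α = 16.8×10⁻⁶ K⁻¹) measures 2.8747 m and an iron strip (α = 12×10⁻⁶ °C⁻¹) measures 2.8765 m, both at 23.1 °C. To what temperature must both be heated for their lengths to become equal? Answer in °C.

Equal length when α₁L₁ΔT − α₂L₂ΔT = L₂ − L₁ = 1.80×10⁻³ m
α₁L₁ = 4.829496×10⁻⁵, α₂L₂ = 3.4518×10⁻⁵ → Δ(αL) = 1.377696×10⁻⁵ m/K
ΔT = 1.80×10⁻³ / 1.377696×10⁻⁵ = 130.653 K, so T = 23.1 + 130.653 = 153.753 °C

T = 153.8 °C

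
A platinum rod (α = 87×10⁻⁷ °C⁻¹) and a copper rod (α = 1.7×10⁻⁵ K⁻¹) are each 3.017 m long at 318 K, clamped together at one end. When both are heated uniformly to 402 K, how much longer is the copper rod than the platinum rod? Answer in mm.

2.10 mm

ΔT = 84 K
platinum: ΔL = 87×10⁻⁷ × 3.017 m × 84 = 2.2048×10⁻³ m = 2.2048 mm
copper: ΔL = 1.7×10⁻⁵ × 3.017 m × 84 = 4.3083×10⁻³ m = 4.3083 mm
difference = 4.3083 − 2.2048 = 2.1035 mm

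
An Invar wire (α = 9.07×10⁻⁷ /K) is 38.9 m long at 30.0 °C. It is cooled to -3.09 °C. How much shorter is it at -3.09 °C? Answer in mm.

|ΔT| = |-3.09 − 30.0| = 33.09 K
ΔL = αL₀ΔT = (9.07×10⁻⁷)(38.9)(33.09) = 1.17×10⁻³ m

ΔL = 1.17 mm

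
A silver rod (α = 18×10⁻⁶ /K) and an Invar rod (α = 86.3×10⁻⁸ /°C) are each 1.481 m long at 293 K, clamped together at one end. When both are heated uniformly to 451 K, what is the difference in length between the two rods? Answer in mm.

4.01 mm

ΔT = 158 K
silver: ΔL = 18×10⁻⁶ × 1.481 m × 158 = 4.2120×10⁻³ m = 4.2120 mm
Invar: ΔL = 86.3×10⁻⁸ × 1.481 m × 158 = 2.0194×10⁻⁴ m = 0.20194 mm
difference = 4.2120 − 0.20194 = 4.01006 mm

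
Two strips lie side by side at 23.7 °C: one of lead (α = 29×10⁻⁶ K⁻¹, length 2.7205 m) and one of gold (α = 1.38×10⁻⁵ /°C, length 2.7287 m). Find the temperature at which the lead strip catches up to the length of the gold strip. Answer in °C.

Equal length when α₁L₁ΔT − α₂L₂ΔT = L₂ − L₁ = 8.20×10⁻³ m
α₁L₁ = 7.88945×10⁻⁵, α₂L₂ = 3.765606×10⁻⁵ → Δ(αL) = 4.123844×10⁻⁵ m/K
ΔT = 8.20×10⁻³ / 4.123844×10⁻⁵ = 198.844 K, so T = 23.7 + 198.844 = 222.544 °C

T = 222.5 °C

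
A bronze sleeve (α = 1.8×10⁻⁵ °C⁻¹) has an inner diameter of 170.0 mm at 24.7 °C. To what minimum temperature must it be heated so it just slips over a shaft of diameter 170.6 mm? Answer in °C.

Required Δd = 170.6 − 170.0 = 0.6 mm
Δd = αd₀ΔT ⇒ ΔT = Δd/(αd₀) = 0.6 / (1.8×10⁻⁵ × 170.0) = 196.08 K
T_min = 24.7 + 196.08 = 220.78 °C

T = 221 °C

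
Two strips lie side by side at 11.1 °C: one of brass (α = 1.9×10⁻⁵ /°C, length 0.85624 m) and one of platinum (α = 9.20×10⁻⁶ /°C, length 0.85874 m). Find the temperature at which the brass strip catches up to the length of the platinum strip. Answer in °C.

T = 309.9 °C

L₁(1 + α₁ΔT) = L₂(1 + α₂ΔT) ⇒ ΔT = (L₂ − L₁)/(α₁L₁ − α₂L₂)
L₂ − L₁ = 0.85874 − 0.85624 = 2.50×10⁻³ m
α₁L₁ − α₂L₂ = 1.9×10⁻⁵×0.85624 − 9.20×10⁻⁶×0.85874 = 8.368152×10⁻⁶ m/K
ΔT = 2.50×10⁻³ / 8.368152×10⁻⁶ = 298.752 K
T = 11.1 + 298.752 = 309.852 °C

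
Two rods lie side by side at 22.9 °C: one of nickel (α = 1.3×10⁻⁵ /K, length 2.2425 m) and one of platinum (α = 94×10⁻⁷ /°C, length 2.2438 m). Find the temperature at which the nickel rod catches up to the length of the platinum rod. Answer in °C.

T = 184.2 °C

Equal length when α₁L₁ΔT − α₂L₂ΔT = L₂ − L₁ = 1.30×10⁻³ m
α₁L₁ = 2.91525×10⁻⁵, α₂L₂ = 2.109172×10⁻⁵ → Δ(αL) = 8.06078×10⁻⁶ m/K
ΔT = 1.30×10⁻³ / 8.06078×10⁻⁶ = 161.275 K, so T = 22.9 + 161.275 = 184.175 °C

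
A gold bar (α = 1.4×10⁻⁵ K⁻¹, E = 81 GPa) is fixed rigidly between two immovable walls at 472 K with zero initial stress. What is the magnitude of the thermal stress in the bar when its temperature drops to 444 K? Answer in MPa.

σ = 31.8 MPa

Fully constrained: the free strain ε = αΔT is blocked, so σ = Eε = EαΔT.
|ΔT| = 28 K
σ = 81.0×10⁹ × 1.4×10⁻⁵ × 28 = 3.18×10⁷ Pa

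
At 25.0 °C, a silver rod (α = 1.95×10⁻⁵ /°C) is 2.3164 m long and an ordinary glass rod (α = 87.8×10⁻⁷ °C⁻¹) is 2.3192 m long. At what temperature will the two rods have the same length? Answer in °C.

T = 137.9 °C

Equal length when α₁L₁ΔT − α₂L₂ΔT = L₂ − L₁ = 2.80×10⁻³ m
α₁L₁ = 4.51698×10⁻⁵, α₂L₂ = 2.0362576×10⁻⁵ → Δ(αL) = 2.4807224×10⁻⁵ m/K
ΔT = 2.80×10⁻³ / 2.4807224×10⁻⁵ = 112.870 K, so T = 25.0 + 112.870 = 137.870 °C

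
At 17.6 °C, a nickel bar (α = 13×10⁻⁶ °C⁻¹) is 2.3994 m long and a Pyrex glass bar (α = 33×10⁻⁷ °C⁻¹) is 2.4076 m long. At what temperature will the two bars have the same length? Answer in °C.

Equal length when α₁L₁ΔT − α₂L₂ΔT = L₂ − L₁ = 8.20×10⁻³ m
α₁L₁ = 3.11922×10⁻⁵, α₂L₂ = 7.94508×10⁻⁶ → Δ(αL) = 2.324712×10⁻⁵ m/K
ΔT = 8.20×10⁻³ / 2.324712×10⁻⁵ = 352.732 K, so T = 17.6 + 352.732 = 370.332 °C

T = 370.3 °C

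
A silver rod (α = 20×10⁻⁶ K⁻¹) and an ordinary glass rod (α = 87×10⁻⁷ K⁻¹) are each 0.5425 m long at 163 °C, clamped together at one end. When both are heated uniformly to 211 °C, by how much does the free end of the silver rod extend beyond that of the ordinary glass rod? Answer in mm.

ΔT = 48 K
silver: ΔL = 20×10⁻⁶ × 0.5425 m × 48 = 5.2080×10⁻⁴ m = 0.52080 mm
ordinary glass: ΔL = 87×10⁻⁷ × 0.5425 m × 48 = 2.2655×10⁻⁴ m = 0.22655 mm
difference = 0.52080 − 0.22655 = 0.29425 mm

0.294 mm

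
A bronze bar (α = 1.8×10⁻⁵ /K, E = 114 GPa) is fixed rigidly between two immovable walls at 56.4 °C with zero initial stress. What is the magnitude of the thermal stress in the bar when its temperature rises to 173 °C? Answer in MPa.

Fully constrained: the free strain ε = αΔT is blocked, so σ = Eε = EαΔT.
|ΔT| = 116.6 K
σ = 114×10⁹ × 1.8×10⁻⁵ × 116.6 = 2.39×10⁸ Pa

σ = 239 MPa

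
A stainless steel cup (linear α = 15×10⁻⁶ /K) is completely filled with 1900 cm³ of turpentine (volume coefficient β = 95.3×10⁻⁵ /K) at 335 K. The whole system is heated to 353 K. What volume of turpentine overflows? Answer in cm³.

31.1 cm³

The cup also expands: β_container ≈ 3α = 4.5×10⁻⁵ /K
Net overflow = V₀(β_liq − 3α_cont)ΔT
β − 3α = 9.53×10⁻⁴ − 4.5×10⁻⁵ = 9.08×10⁻⁴ /K; ΔT = 18 K
ΔV = 1900 × 9.08×10⁻⁴ × 18 = 31.1 cm³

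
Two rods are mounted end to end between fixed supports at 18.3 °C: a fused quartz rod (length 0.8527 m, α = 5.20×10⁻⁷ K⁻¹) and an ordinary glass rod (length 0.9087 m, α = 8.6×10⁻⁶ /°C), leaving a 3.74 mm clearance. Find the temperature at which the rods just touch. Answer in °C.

T = 471 °C

α₁L₁ = 4.43404×10⁻⁷ m/K, α₂L₂ = 7.81482×10⁻⁶ m/K → total 8.258224×10⁻⁶ m/K
ΔT = g/(α₁L₁+α₂L₂) = 3.74×10⁻³ / 8.258224×10⁻⁶ = 452.88 K
T = 18.3 + 452.88 = 471.18 °C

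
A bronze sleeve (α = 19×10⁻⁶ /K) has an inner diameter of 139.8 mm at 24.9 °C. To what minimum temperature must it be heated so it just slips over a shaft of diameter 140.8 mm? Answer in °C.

Required Δd = 140.8 − 139.8 = 1.0 mm
Δd = αd₀ΔT ⇒ ΔT = Δd/(αd₀) = 1.0 / (19×10⁻⁶ × 139.8) = 376.48 K
T_min = 24.9 + 376.48 = 401.38 °C

T = 401 °C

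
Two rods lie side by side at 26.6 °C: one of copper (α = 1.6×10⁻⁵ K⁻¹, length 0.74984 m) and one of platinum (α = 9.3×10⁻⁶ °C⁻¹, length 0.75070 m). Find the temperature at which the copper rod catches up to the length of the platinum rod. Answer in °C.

L₁(1 + α₁ΔT) = L₂(1 + α₂ΔT) ⇒ ΔT = (L₂ − L₁)/(α₁L₁ − α₂L₂)
L₂ − L₁ = 0.75070 − 0.74984 = 8.60×10⁻⁴ m
α₁L₁ − α₂L₂ = 1.6×10⁻⁵×0.74984 − 9.3×10⁻⁶×0.75070 = 5.01593×10⁻⁶ m/K
ΔT = 8.60×10⁻⁴ / 5.01593×10⁻⁶ = 171.454 K
T = 26.6 + 171.454 = 198.054 °C

T = 198.1 °C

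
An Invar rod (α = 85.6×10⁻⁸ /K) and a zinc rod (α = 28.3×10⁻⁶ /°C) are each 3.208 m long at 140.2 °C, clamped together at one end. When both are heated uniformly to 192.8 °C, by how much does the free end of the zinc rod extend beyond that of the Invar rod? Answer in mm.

4.63 mm

ΔT = 52.6 K
Invar: ΔL = 85.6×10⁻⁸ × 3.208 m × 52.6 = 1.4444×10⁻⁴ m = 0.14444 mm
zinc: ΔL = 28.3×10⁻⁶ × 3.208 m × 52.6 = 4.7754×10⁻³ m = 4.7754 mm
difference = 4.7754 − 0.14444 = 4.63096 mm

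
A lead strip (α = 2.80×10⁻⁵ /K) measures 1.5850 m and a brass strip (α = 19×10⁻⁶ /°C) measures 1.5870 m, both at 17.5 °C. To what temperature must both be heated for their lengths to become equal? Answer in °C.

T = 158.1 °C

Equal length when α₁L₁ΔT − α₂L₂ΔT = L₂ − L₁ = 2.00×10⁻³ m
α₁L₁ = 4.438×10⁻⁵, α₂L₂ = 3.0153×10⁻⁵ → Δ(αL) = 1.4227×10⁻⁵ m/K
ΔT = 2.00×10⁻³ / 1.4227×10⁻⁵ = 140.578 K, so T = 17.5 + 140.578 = 158.078 °C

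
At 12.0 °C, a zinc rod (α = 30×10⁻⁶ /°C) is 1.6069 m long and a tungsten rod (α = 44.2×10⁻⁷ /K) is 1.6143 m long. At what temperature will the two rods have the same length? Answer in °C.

Equal length when α₁L₁ΔT − α₂L₂ΔT = L₂ − L₁ = 7.40×10⁻³ m
α₁L₁ = 4.8207×10⁻⁵, α₂L₂ = 7.135206×10⁻⁶ → Δ(αL) = 4.1071794×10⁻⁵ m/K
ΔT = 7.40×10⁻³ / 4.1071794×10⁻⁵ = 180.172 K, so T = 12.0 + 180.172 = 192.172 °C

T = 192.2 °C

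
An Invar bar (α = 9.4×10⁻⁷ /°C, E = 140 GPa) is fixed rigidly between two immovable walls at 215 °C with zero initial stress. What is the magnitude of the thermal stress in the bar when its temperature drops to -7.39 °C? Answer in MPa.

σ = 29.3 MPa

Fully constrained: the free strain ε = αΔT is blocked, so σ = Eε = EαΔT.
|ΔT| = 222.39 K
σ = 140×10⁹ × 9.4×10⁻⁷ × 222.39 = 2.93×10⁷ Pa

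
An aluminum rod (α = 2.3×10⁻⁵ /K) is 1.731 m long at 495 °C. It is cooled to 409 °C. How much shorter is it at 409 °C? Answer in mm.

ΔL = 3.42 mm

|ΔT| = |409 − 495| = 86 K
ΔL = αL₀ΔT = (2.3×10⁻⁵)(1.731)(86) = 3.42×10⁻³ m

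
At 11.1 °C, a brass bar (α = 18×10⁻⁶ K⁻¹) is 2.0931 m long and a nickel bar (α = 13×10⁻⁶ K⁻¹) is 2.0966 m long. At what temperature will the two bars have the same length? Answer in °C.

T = 347.0 °C

L₁(1 + α₁ΔT) = L₂(1 + α₂ΔT) ⇒ ΔT = (L₂ − L₁)/(α₁L₁ − α₂L₂)
L₂ − L₁ = 2.0966 − 2.0931 = 3.50×10⁻³ m
α₁L₁ − α₂L₂ = 18×10⁻⁶×2.0931 − 13×10⁻⁶×2.0966 = 1.042×10⁻⁵ m/K
ΔT = 3.50×10⁻³ / 1.042×10⁻⁵ = 335.893 K
T = 11.1 + 335.893 = 346.993 °C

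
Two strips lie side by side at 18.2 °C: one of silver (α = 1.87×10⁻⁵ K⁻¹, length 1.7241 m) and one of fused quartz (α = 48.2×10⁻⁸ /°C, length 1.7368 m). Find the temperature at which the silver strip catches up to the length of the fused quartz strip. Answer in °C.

T = 422.6 °C

L₁(1 + α₁ΔT) = L₂(1 + α₂ΔT) ⇒ ΔT = (L₂ − L₁)/(α₁L₁ − α₂L₂)
L₂ − L₁ = 1.7368 − 1.7241 = 1.27×10⁻² m
α₁L₁ − α₂L₂ = 1.87×10⁻⁵×1.7241 − 48.2×10⁻⁸×1.7368 = 3.14035324×10⁻⁵ m/K
ΔT = 1.27×10⁻² / 3.14035324×10⁻⁵ = 404.413 K
T = 18.2 + 404.413 = 422.613 °C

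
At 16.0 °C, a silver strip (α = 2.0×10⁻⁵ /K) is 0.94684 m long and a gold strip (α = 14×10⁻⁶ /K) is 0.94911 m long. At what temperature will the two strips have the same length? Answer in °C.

T = 417.8 °C

L₁(1 + α₁ΔT) = L₂(1 + α₂ΔT) ⇒ ΔT = (L₂ − L₁)/(α₁L₁ − α₂L₂)
L₂ − L₁ = 0.94911 − 0.94684 = 2.27×10⁻³ m
α₁L₁ − α₂L₂ = 2.0×10⁻⁵×0.94684 − 14×10⁻⁶×0.94911 = 5.64926×10⁻⁶ m/K
ΔT = 2.27×10⁻³ / 5.64926×10⁻⁶ = 401.823 K
T = 16.0 + 401.823 = 417.823 °C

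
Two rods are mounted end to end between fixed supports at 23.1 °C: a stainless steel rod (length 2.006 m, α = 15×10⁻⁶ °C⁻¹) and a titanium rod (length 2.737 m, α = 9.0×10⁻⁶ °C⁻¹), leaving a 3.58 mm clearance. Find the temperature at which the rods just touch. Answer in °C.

T = 88.5 °C

Gap closes when ΔL₁ + ΔL₂ = 3.58 mm = 3.58×10⁻³ m
(α₁L₁ + α₂L₂)ΔT = g
α₁L₁ + α₂L₂ = 15×10⁻⁶×2.006 + 9.0×10⁻⁶×2.737 = 5.4723×10⁻⁵ m/K
ΔT = 3.58×10⁻³ / 5.4723×10⁻⁵ = 65.420 K
T = 23.1 + 65.420 = 88.520 °C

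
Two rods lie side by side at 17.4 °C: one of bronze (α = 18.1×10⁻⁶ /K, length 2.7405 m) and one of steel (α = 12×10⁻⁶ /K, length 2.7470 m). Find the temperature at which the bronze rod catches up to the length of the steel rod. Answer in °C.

Equal length when α₁L₁ΔT − α₂L₂ΔT = L₂ − L₁ = 6.50×10⁻³ m
α₁L₁ = 4.960305×10⁻⁵, α₂L₂ = 3.2964×10⁻⁵ → Δ(αL) = 1.663905×10⁻⁵ m/K
ΔT = 6.50×10⁻³ / 1.663905×10⁻⁵ = 390.647 K, so T = 17.4 + 390.647 = 408.047 °C

T = 408.0 °C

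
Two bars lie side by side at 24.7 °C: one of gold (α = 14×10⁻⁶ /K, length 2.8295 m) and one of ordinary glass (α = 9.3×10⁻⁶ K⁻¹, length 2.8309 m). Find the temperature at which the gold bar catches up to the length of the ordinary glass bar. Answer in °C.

L₁(1 + α₁ΔT) = L₂(1 + α₂ΔT) ⇒ ΔT = (L₂ − L₁)/(α₁L₁ − α₂L₂)
L₂ − L₁ = 2.8309 − 2.8295 = 1.40×10⁻³ m
α₁L₁ − α₂L₂ = 14×10⁻⁶×2.8295 − 9.3×10⁻⁶×2.8309 = 1.328563×10⁻⁵ m/K
ΔT = 1.40×10⁻³ / 1.328563×10⁻⁵ = 105.377 K
T = 24.7 + 105.377 = 130.077 °C

T = 130.1 °C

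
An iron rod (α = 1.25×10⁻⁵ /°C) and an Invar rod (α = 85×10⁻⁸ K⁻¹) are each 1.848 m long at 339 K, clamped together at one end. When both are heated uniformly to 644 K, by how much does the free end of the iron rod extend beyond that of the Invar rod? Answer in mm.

ΔT = 305 K
iron: ΔL = 1.25×10⁻⁵ × 1.848 m × 305 = 7.0455×10⁻³ m = 7.0455 mm
Invar: ΔL = 85×10⁻⁸ × 1.848 m × 305 = 4.7909×10⁻⁴ m = 0.47909 mm
difference = 7.0455 − 0.47909 = 6.56641 mm

6.57 mm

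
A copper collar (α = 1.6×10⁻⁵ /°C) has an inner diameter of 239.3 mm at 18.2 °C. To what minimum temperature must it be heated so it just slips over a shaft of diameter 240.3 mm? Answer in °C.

Required Δd = 240.3 − 239.3 = 1.0 mm
Δd = αd₀ΔT ⇒ ΔT = Δd/(αd₀) = 1.0 / (1.6×10⁻⁵ × 239.3) = 261.18 K
T_min = 18.2 + 261.18 = 279.38 °C

T = 279 °C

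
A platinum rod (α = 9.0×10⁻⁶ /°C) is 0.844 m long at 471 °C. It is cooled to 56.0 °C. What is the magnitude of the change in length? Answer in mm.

ΔL = 3.15 mm

|ΔT| = |56.0 − 471| = 415.0 K
ΔL = αL₀ΔT = (9.0×10⁻⁶)(0.844)(415.0) = 3.15×10⁻³ m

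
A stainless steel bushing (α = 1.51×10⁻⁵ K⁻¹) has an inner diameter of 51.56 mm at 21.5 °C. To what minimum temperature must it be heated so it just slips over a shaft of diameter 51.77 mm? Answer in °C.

Required Δd = 51.77 − 51.56 = 0.21 mm
Δd = αd₀ΔT ⇒ ΔT = Δd/(αd₀) = 0.21 / (1.51×10⁻⁵ × 51.56) = 269.73 K
T_min = 21.5 + 269.73 = 291.23 °C

T = 291 °C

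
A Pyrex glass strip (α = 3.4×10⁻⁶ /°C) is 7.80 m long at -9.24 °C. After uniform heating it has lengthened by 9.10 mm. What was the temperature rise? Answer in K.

ΔT = 343 K

ΔL = αL₀ΔT ⇒ ΔT = ΔL / (αL₀)
ΔT = 9.10×10⁻³ m / (3.4×10⁻⁶ × 7.80 m) = 343.14 K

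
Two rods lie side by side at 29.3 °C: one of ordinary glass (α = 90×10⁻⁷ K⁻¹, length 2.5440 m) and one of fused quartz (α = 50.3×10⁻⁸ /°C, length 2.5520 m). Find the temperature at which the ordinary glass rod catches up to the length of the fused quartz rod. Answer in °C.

T = 399.5 °C

L₁(1 + α₁ΔT) = L₂(1 + α₂ΔT) ⇒ ΔT = (L₂ − L₁)/(α₁L₁ − α₂L₂)
L₂ − L₁ = 2.5520 − 2.5440 = 8.00×10⁻³ m
α₁L₁ − α₂L₂ = 90×10⁻⁷×2.5440 − 50.3×10⁻⁸×2.5520 = 2.1612344×10⁻⁵ m/K
ΔT = 8.00×10⁻³ / 2.1612344×10⁻⁵ = 370.159 K
T = 29.3 + 370.159 = 399.459 °C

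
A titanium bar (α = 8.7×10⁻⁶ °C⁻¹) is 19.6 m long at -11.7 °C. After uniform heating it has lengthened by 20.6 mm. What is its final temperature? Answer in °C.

ΔL = αL₀ΔT ⇒ ΔT = ΔL / (αL₀)
ΔT = 20.6×10⁻³ m / (8.7×10⁻⁶ × 19.6 m) = 120.81 K
T = -11.7 + 120.81 = 109.11 °C

T = 109 °C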